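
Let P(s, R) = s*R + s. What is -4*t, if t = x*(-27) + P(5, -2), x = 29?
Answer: 3152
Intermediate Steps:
P(s, R) = s + R*s (P(s, R) = R*s + s = s + R*s)
t = -788 (t = 29*(-27) + 5*(1 - 2) = -783 + 5*(-1) = -783 - 5 = -788)
-4*t = -4*(-788) = 3152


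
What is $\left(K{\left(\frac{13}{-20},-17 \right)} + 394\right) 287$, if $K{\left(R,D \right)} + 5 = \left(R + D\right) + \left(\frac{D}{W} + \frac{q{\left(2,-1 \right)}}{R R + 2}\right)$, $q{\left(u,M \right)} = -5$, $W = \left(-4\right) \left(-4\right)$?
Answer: $\frac{8192325169}{77520} \approx 1.0568 \cdot 10^{5}$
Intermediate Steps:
$W = 16$
$K{\left(R,D \right)} = -5 + R - \frac{5}{2 + R^{2}} + \frac{17 D}{16}$ ($K{\left(R,D \right)} = -5 + \left(\left(R + D\right) + \left(\frac{D}{16} - \frac{5}{R R + 2}\right)\right) = -5 + \left(\left(D + R\right) + \left(D \frac{1}{16} - \frac{5}{R^{2} + 2}\right)\right) = -5 + \left(\left(D + R\right) + \left(\frac{D}{16} - \frac{5}{2 + R^{2}}\right)\right) = -5 + \left(\left(D + R\right) + \left(- \frac{5}{2 + R^{2}} + \frac{D}{16}\right)\right) = -5 + \left(R - \frac{5}{2 + R^{2}} + \frac{17 D}{16}\right) = -5 + R - \frac{5}{2 + R^{2}} + \frac{17 D}{16}$)
$\left(K{\left(\frac{13}{-20},-17 \right)} + 394\right) 287 = \left(\frac{-240 - 80 \left(\frac{13}{-20}\right)^{2} + 16 \left(\frac{13}{-20}\right)^{3} + 32 \frac{13}{-20} + 34 \left(-17\right) + 17 \left(-17\right) \left(\frac{13}{-20}\right)^{2}}{16 \left(2 + \left(\frac{13}{-20}\right)^{2}\right)} + 394\right) 287 = \left(\frac{-240 - 80 \left(13 \left(- \frac{1}{20}\right)\right)^{2} + 16 \left(13 \left(- \frac{1}{20}\right)\right)^{3} + 32 \cdot 13 \left(- \frac{1}{20}\right) - 578 + 17 \left(-17\right) \left(13 \left(- \frac{1}{20}\right)\right)^{2}}{16 \left(2 + \left(13 \left(- \frac{1}{20}\right)\right)^{2}\right)} + 394\right) 287 = \left(\frac{-240 - 80 \left(- \frac{13}{20}\right)^{2} + 16 \left(- \frac{13}{20}\right)^{3} + 32 \left(- \frac{13}{20}\right) - 578 + 17 \left(-17\right) \left(- \frac{13}{20}\right)^{2}}{16 \left(2 + \left(- \frac{13}{20}\right)^{2}\right)} + 394\right) 287 = \left(\frac{-240 - \frac{169}{5} + 16 \left(- \frac{2197}{8000}\right) - \frac{104}{5} - 578 + 17 \left(-17\right) \frac{169}{400}}{16 \left(2 + \frac{169}{400}\right)} + 394\right) 287 = \left(\frac{-240 - \frac{169}{5} - \frac{2197}{500} - \frac{104}{5} - 578 - \frac{48841}{400}}{16 \cdot \frac{969}{400}} + 394\right) 287 = \left(\frac{1}{16} \cdot \frac{400}{969} \left(- \frac{1998193}{2000}\right) + 394\right) 287 = \left(- \frac{1998193}{77520} + 394\right) 287 = \frac{28544687}{77520} \cdot 287 = \frac{8192325169}{77520}$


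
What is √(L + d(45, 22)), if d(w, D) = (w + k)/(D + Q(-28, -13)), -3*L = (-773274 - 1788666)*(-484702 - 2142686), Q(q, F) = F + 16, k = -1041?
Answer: 2*I*√14023355026749/5 ≈ 1.4979e+6*I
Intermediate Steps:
Q(q, F) = 16 + F
L = -2243736804240 (L = -(-773274 - 1788666)*(-484702 - 2142686)/3 = -(-853980)*(-2627388) = -⅓*6731210412720 = -2243736804240)
d(w, D) = (-1041 + w)/(3 + D) (d(w, D) = (w - 1041)/(D + (16 - 13)) = (-1041 + w)/(D + 3) = (-1041 + w)/(3 + D))
√(L + d(45, 22)) = √(-2243736804240 + (-1041 + 45)/(3 + 22)) = √(-2243736804240 - 996/25) = √(-56093420106996/25) = 2*I*√14023355026749/5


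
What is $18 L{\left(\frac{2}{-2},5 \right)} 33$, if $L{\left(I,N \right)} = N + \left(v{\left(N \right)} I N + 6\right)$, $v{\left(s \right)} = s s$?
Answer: $-67716$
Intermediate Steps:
$v{\left(s \right)} = s^{2}$
$L{\left(I,N \right)} = 6 + N + I N^{3}$ ($L{\left(I,N \right)} = N + \left(N^{2} I N + 6\right) = N + \left(I N^{2} N + 6\right) = N + \left(I N^{3} + 6\right) = N + \left(6 + I N^{3}\right) = 6 + N + I N^{3}$)
$18 L{\left(\frac{2}{-2},5 \right)} 33 = 18 \left(6 + 5 + \frac{2}{-2} \cdot 5^{3}\right) 33 = 18 \left(6 + 5 + 2 \left(- \frac{1}{2}\right) 125\right) 33 = 18 \left(6 + 5 - 125\right) 33 = 18 \left(-114\right) 33 = \left(-2052\right) 33 = -67716$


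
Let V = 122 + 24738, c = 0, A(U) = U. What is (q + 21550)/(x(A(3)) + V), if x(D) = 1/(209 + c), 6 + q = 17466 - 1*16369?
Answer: 4731969/5195741 ≈ 0.91074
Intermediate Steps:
V = 24860
q = 1091 (q = -6 + (17466 - 1*16369) = -6 + (17466 - 16369) = -6 + 1097 = 1091)
x(D) = 1/209 (x(D) = 1/(209 + 0) = 1/209)
(q + 21550)/(x(A(3)) + V) = (1091 + 21550)/(1/209 + 24860) = 22641/(5195741/209) = 22641*(209/5195741) = 4731969/5195741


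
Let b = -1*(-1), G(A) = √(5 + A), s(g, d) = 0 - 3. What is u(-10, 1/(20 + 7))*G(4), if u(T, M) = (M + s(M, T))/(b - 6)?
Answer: 16/9 ≈ 1.7778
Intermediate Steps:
s(g, d) = -3
b = 1
u(T, M) = ⅗ - M/5 (u(T, M) = (M - 3)/(1 - 6) = (-3 + M)/(-5) = (-3 + M)*(-⅕) = ⅗ - M/5)
u(-10, 1/(20 + 7))*G(4) = (⅗ - 1/(5*(20 + 7)))*√(5 + 4) = (⅗ - ⅕/27)*√9 = (⅗ - ⅕*1/27)*3 = (⅗ - 1/135)*3 = (16/27)*3 = 16/9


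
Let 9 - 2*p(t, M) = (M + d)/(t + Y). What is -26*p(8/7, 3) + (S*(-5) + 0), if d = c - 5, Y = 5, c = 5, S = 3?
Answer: -5403/43 ≈ -125.65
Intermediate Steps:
d = 0 (d = 5 - 5 = 0)
p(t, M) = 9/2 - M/(2*(5 + t)) (p(t, M) = 9/2 - (M + 0)/(2*(t + 5)) = 9/2 - M/(2*(5 + t)))
-26*p(8/7, 3) + (S*(-5) + 0) = -13*(45 - 1*3 + 9*(8/7))/(5 + 8/7) + (3*(-5) + 0) = -13*(45 - 3 + 9*(8*(1/7)))/(5 + 8*(1/7)) + (-15 + 0) = -13*(45 - 3 + 9*(8/7))/(5 + 8/7) - 15 = -13*(45 - 3 + 72/7)/43/7 - 15 = -13*7*366/(43*7) - 15 = -26*183/43 - 15 = -4758/43 - 15 = -5403/43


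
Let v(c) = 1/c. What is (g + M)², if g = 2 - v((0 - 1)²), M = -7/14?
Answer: ¼ ≈ 0.25000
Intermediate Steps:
M = -½ (M = -7*1/14 = -½ ≈ -0.50000)
g = 1 (g = 2 - 1/((0 - 1)²) = 2 - 1/((-1)²) = 2 - 1/1 = 2 - 1*1 = 2 - 1 = 1)
(g + M)² = (1 - ½)² = (½)² = ¼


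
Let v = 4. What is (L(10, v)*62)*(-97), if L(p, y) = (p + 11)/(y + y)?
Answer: -63147/4 ≈ -15787.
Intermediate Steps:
L(p, y) = (11 + p)/(2*y) (L(p, y) = (11 + p)/((2*y)) = (11 + p)*(1/(2*y)) = (11 + p)/(2*y))
(L(10, v)*62)*(-97) = (((1/2)*(11 + 10)/4)*62)*(-97) = (((1/2)*(1/4)*21)*62)*(-97) = ((21/8)*62)*(-97) = (651/4)*(-97) = -63147/4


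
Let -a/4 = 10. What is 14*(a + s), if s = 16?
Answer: -336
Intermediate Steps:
a = -40 (a = -4*10 = -40)
14*(a + s) = 14*(-40 + 16) = 14*(-24) = -336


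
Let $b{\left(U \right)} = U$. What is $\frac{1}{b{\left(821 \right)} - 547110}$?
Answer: $- \frac{1}{546289} \approx -1.8305 \cdot 10^{-6}$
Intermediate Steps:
$\frac{1}{b{\left(821 \right)} - 547110} = \frac{1}{821 - 547110} = \frac{1}{-546289} = - \frac{1}{546289}$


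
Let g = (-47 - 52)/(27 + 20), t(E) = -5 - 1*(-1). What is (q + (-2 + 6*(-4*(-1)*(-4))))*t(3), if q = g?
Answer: 18820/47 ≈ 400.43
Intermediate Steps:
t(E) = -4 (t(E) = -5 + 1 = -4)
g = -99/47 ≈ -2.1064
q = -99/47 ≈ -2.1064
(q + (-2 + 6*(-4*(-1)*(-4))))*t(3) = (-99/47 + (-2 + 6*(-4*(-1)*(-4))))*(-4) = (-99/47 + (-2 + 6*(4*(-4))))*(-4) = (-99/47 + (-2 + 6*(-16)))*(-4) = (-99/47 + (-2 - 96))*(-4) = (-99/47 - 98)*(-4) = -4705/47*(-4) = 18820/47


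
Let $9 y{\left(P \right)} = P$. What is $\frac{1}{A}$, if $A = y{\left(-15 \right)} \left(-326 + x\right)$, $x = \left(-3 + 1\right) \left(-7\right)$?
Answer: $\frac{1}{520} \approx 0.0019231$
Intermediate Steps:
$y{\left(P \right)} = \frac{P}{9}$
$x = 14$ ($x = \left(-2\right) \left(-7\right) = 14$)
$A = 520$ ($A = \frac{1}{9} \left(-15\right) \left(-326 + 14\right) = \left(- \frac{5}{3}\right) \left(-312\right) = 520$)
$\frac{1}{A} = \frac{1}{520}$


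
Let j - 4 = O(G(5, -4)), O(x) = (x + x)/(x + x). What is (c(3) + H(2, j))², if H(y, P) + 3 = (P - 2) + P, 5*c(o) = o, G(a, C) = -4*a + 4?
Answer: 784/25 ≈ 31.360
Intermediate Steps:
G(a, C) = 4 - 4*a
c(o) = o/5
O(x) = 1 (O(x) = (2*x)/((2*x)) = (2*x)*(1/(2*x)) = 1)
j = 5 (j = 4 + 1 = 5)
H(y, P) = -5 + 2*P (H(y, P) = -3 + ((P - 2) + P) = -3 + ((-2 + P) + P) = -3 + (-2 + 2*P) = -5 + 2*P)
(c(3) + H(2, j))² = ((⅕)*3 + (-5 + 2*5))² = (⅗ + (-5 + 10))² = (⅗ + 5)² = (28/5)² = 784/25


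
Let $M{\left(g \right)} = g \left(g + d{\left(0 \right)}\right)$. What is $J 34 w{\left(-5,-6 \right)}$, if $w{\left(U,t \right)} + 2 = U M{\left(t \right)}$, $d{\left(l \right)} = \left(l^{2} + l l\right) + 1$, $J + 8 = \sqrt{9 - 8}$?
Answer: $36176$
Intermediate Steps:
$J = -7$ ($J = -8 + \sqrt{9 - 8} = -8 + \sqrt{1} = -8 + 1 = -7$)
$d{\left(l \right)} = 1 + 2 l^{2}$ ($d{\left(l \right)} = \left(l^{2} + l^{2}\right) + 1 = 2 l^{2} + 1 = 1 + 2 l^{2}$)
$M{\left(g \right)} = g \left(1 + g\right)$ ($M{\left(g \right)} = g \left(g + \left(1 + 2 \cdot 0^{2}\right)\right) = g \left(g + \left(1 + 2 \cdot 0\right)\right) = g \left(g + \left(1 + 0\right)\right) = g \left(g + 1\right) = g \left(1 + g\right)$)
$w{\left(U,t \right)} = -2 + U t \left(1 + t\right)$
$J 34 w{\left(-5,-6 \right)} = \left(-7\right) 34 \left(-2 - - 30 \left(1 - 6\right)\right) = - 238 \left(-2 - \left(-30\right) \left(-5\right)\right) = - 238 \left(-2 - 150\right) = \left(-238\right) \left(-152\right) = 36176$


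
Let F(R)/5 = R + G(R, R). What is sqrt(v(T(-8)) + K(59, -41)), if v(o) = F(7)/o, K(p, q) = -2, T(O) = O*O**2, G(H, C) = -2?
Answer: I*sqrt(2098)/32 ≈ 1.4314*I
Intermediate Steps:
T(O) = O**3
F(R) = -10 + 5*R (F(R) = 5*(R - 2) = 5*(-2 + R) = -10 + 5*R)
v(o) = 25/o (v(o) = (-10 + 5*7)/o = (-10 + 35)/o = 25/o)
sqrt(v(T(-8)) + K(59, -41)) = sqrt(25/((-8)**3) - 2) = sqrt(25/(-512) - 2) = sqrt(25*(-1/512) - 2) = sqrt(-25/512 - 2) = sqrt(-1049/512) = I*sqrt(2098)/32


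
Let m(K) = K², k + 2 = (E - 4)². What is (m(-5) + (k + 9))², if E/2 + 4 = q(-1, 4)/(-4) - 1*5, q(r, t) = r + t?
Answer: 5461569/16 ≈ 3.4135e+5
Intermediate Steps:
E = -39/2 (E = -8 + 2*((-1 + 4)/(-4) - 1*5) = -8 + 2*(3*(-¼) - 5) = -8 + 2*(-¾ - 5) = -8 + 2*(-23/4) = -8 - 23/2 = -39/2 ≈ -19.500)
k = 2201/4 (k = -2 + (-39/2 - 4)² = -2 + (-47/2)² = -2 + 2209/4 = 2201/4 ≈ 550.25)
(m(-5) + (k + 9))² = ((-5)² + (2201/4 + 9))² = (25 + 2237/4)² = (2337/4)² = 5461569/16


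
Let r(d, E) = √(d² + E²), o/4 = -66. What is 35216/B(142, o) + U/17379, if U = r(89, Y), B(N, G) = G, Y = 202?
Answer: -4402/33 + 5*√1949/17379 ≈ -133.38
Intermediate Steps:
o = -264 (o = 4*(-66) = -264)
r(d, E) = √(E² + d²)
U = 5*√1949 (U = √(202² + 89²) = √(40804 + 7921) = √48725 = 5*√1949 ≈ 220.74)
35216/B(142, o) + U/17379 = 35216/(-264) + (5*√1949)/17379 = 35216*(-1/264) + (5*√1949)*(1/17379) = -4402/33 + 5*√1949/17379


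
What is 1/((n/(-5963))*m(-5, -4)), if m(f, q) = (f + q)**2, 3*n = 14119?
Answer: -5963/381213 ≈ -0.015642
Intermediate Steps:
n = 14119/3 (n = (1/3)*14119 = 14119/3 ≈ 4706.3)
1/((n/(-5963))*m(-5, -4)) = 1/(((14119/3)/(-5963))*(-5 - 4)**2) = 1/(((14119/3)*(-1/5963))*(-9)**2) = 1/(-14119/17889*81) = 1/(-381213/5963) = -5963/381213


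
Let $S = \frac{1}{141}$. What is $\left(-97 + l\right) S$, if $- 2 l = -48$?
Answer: $- \frac{73}{141} \approx -0.51773$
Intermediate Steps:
$l = 24$ ($l = \left(- \frac{1}{2}\right) \left(-48\right) = 24$)
$S = \frac{1}{141} \approx 0.0070922$
$\left(-97 + l\right) S = \left(-97 + 24\right) \frac{1}{141} = \left(-73\right) \frac{1}{141} = - \frac{73}{141}$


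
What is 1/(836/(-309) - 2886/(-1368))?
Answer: -23484/13993 ≈ -1.6783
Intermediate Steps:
1/(836/(-309) - 2886/(-1368)) = 1/(836*(-1/309) - 2886*(-1/1368)) = 1/(-836/309 + 481/228) = 1/(-13993/23484) = -23484/13993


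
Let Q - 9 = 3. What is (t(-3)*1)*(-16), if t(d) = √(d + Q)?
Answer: -48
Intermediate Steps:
Q = 12 (Q = 9 + 3 = 12)
t(d) = √(12 + d) (t(d) = √(d + 12) = √(12 + d))
(t(-3)*1)*(-16) = (√(12 - 3)*1)*(-16) = (√9*1)*(-16) = (3*1)*(-16) = 3*(-16) = -48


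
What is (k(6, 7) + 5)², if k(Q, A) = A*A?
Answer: 2916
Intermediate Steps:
k(Q, A) = A²
(k(6, 7) + 5)² = (7² + 5)² = (49 + 5)² = 54² = 2916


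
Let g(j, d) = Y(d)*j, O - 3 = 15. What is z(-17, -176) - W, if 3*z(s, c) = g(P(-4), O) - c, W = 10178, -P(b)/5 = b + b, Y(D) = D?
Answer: -29638/3 ≈ -9879.3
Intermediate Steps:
O = 18 (O = 3 + 15 = 18)
P(b) = -10*b (P(b) = -5*(b + b) = -10*b)
g(j, d) = d*j
z(s, c) = 240 - c/3 (z(s, c) = (18*(-10*(-4)) - c)/3 = (18*40 - c)/3 = (720 - c)/3 = 240 - c/3)
z(-17, -176) - W = (240 - 1/3*(-176)) - 1*10178 = (240 + 176/3) - 10178 = 896/3 - 10178 = -29638/3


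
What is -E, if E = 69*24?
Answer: -1656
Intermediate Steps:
E = 1656
-E = -1*1656 = -1656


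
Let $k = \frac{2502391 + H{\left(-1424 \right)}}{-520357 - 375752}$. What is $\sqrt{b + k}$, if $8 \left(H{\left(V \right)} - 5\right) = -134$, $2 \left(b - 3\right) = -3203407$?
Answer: $\frac{i \sqrt{5144743627990539915}}{1792218} \approx 1265.6 i$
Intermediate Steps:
$b = - \frac{3203401}{2}$ ($b = 3 + \frac{1}{2} \left(-3203407\right) = 3 - \frac{3203407}{2} = - \frac{3203401}{2} \approx -1.6017 \cdot 10^{6}$)
$H{\left(V \right)} = - \frac{47}{4}$ ($H{\left(V \right)} = 5 + \frac{1}{8} \left(-134\right) = 5 - \frac{67}{4} = - \frac{47}{4}$)
$k = - \frac{10009517}{3584436}$ ($k = \frac{2502391 - \frac{47}{4}}{-520357 - 375752} = \frac{10009517}{4 \left(-896109\right)} = \frac{10009517}{4} \left(- \frac{1}{896109}\right) = - \frac{10009517}{3584436} \approx -2.7925$)
$\sqrt{b + k} = \sqrt{- \frac{3203401}{2} - \frac{10009517}{3584436}} = \sqrt{- \frac{5741202942935}{3584436}} = \frac{i \sqrt{5144743627990539915}}{1792218}$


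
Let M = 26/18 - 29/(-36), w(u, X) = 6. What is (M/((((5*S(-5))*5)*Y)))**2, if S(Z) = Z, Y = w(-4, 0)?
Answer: 9/1000000 ≈ 9.0000e-6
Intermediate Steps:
Y = 6
M = 9/4 (M = 26*(1/18) - 29*(-1/36) = 13/9 + 29/36 = 9/4 ≈ 2.2500)
(M/((((5*S(-5))*5)*Y)))**2 = (9/(4*((((5*(-5))*5)*6))))**2 = (9/(4*((-25*5*6))))**2 = (9/(4*((-125*6))))**2 = ((9/4)/(-750))**2 = ((9/4)*(-1/750))**2 = (-3/1000)**2 = 9/1000000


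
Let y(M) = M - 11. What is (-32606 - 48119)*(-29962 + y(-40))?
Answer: 2422799425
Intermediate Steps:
y(M) = -11 + M
(-32606 - 48119)*(-29962 + y(-40)) = (-32606 - 48119)*(-29962 + (-11 - 40)) = -80725*(-29962 - 51) = -80725*(-30013) = 2422799425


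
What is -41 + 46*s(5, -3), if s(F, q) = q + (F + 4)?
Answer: 235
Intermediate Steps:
s(F, q) = 4 + F + q (s(F, q) = q + (4 + F) = 4 + F + q)
-41 + 46*s(5, -3) = -41 + 46*(4 + 5 - 3) = -41 + 46*6 = -41 + 276 = 235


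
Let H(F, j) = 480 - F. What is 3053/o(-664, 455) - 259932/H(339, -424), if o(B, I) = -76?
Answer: -6728435/3572 ≈ -1883.7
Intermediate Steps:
3053/o(-664, 455) - 259932/H(339, -424) = 3053/(-76) - 259932/(480 - 1*339) = 3053*(-1/76) - 259932/(480 - 339) = -3053/76 - 259932/141 = -3053/76 - 259932*1/141 = -3053/76 - 86644/47 = -6728435/3572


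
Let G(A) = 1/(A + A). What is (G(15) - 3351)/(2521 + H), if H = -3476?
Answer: 100529/28650 ≈ 3.5089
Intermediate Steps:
G(A) = 1/(2*A)
(G(15) - 3351)/(2521 + H) = ((½)/15 - 3351)/(2521 - 3476) = ((½)*(1/15) - 3351)/(-955) = (1/30 - 3351)*(-1/955) = -100529/30*(-1/955) = 100529/28650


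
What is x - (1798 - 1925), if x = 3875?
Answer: 4002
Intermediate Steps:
x - (1798 - 1925) = 3875 - (1798 - 1925) = 3875 - 1*(-127) = 3875 + 127 = 4002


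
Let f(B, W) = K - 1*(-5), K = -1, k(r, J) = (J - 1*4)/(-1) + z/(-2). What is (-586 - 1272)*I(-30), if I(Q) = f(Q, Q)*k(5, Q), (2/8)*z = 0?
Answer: -252688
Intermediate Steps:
z = 0 (z = 4*0 = 0)
k(r, J) = 4 - J (k(r, J) = (J - 1*4)/(-1) + 0/(-2) = (J - 4)*(-1) + 0*(-½) = (-4 + J)*(-1) + 0 = (4 - J) + 0 = 4 - J)
f(B, W) = 4 (f(B, W) = -1 - 1*(-5) = -1 + 5 = 4)
I(Q) = 16 - 4*Q (I(Q) = 4*(4 - Q) = 16 - 4*Q)
(-586 - 1272)*I(-30) = (-586 - 1272)*(16 - 4*(-30)) = -1858*(16 + 120) = -1858*136 = -252688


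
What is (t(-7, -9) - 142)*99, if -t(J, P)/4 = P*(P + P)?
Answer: -78210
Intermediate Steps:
t(J, P) = -8*P**2 (t(J, P) = -4*P*(P + P) = -4*P*2*P = -8*P**2)
(t(-7, -9) - 142)*99 = (-8*(-9)**2 - 142)*99 = (-8*81 - 142)*99 = (-648 - 142)*99 = -790*99 = -78210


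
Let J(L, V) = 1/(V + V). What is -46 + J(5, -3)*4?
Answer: -140/3 ≈ -46.667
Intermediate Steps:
J(L, V) = 1/(2*V)
-46 + J(5, -3)*4 = -46 + ((½)/(-3))*4 = -46 + ((½)*(-⅓))*4 = -46 - ⅙*4 = -46 - ⅔ = -140/3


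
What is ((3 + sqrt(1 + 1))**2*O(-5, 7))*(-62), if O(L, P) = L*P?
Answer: 23870 + 13020*sqrt(2) ≈ 42283.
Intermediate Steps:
((3 + sqrt(1 + 1))**2*O(-5, 7))*(-62) = ((3 + sqrt(1 + 1))**2*(-5*7))*(-62) = ((3 + sqrt(2))**2*(-35))*(-62) = -35*(3 + sqrt(2))**2*(-62) = 2170*(3 + sqrt(2))**2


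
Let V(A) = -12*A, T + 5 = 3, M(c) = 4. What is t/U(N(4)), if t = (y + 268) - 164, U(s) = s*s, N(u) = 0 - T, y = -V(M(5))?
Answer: 38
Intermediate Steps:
T = -2 (T = -5 + 3 = -2)
y = 48 (y = -(-12)*4 = -1*(-48) = 48)
N(u) = 2 (N(u) = 0 - 1*(-2) = 0 + 2 = 2)
U(s) = s²
t = 152 (t = (48 + 268) - 164 = 316 - 164 = 152)
t/U(N(4)) = 152/(2²) = 152/4 = 152*(¼) = 38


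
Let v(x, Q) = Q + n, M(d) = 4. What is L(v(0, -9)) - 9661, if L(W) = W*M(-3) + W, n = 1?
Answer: -9701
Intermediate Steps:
v(x, Q) = 1 + Q (v(x, Q) = Q + 1 = 1 + Q)
L(W) = 5*W (L(W) = W*4 + W = 4*W + W = 5*W)
L(v(0, -9)) - 9661 = 5*(1 - 9) - 9661 = 5*(-8) - 9661 = -40 - 9661 = -9701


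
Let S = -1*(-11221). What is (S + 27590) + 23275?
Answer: 62086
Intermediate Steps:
S = 11221
(S + 27590) + 23275 = (11221 + 27590) + 23275 = 38811 + 23275 = 62086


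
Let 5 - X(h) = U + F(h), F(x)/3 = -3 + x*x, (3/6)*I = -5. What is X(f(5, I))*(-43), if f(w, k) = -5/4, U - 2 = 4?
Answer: -2279/16 ≈ -142.44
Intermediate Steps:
U = 6 (U = 2 + 4 = 6)
I = -10 (I = 2*(-5) = -10)
f(w, k) = -5/4 (f(w, k) = -5*¼ = -5/4)
F(x) = -9 + 3*x² (F(x) = 3*(-3 + x*x) = 3*(-3 + x²) = -9 + 3*x²)
X(h) = 8 - 3*h² (X(h) = 5 - (6 + (-9 + 3*h²)) = 5 - (-3 + 3*h²) = 5 + (3 - 3*h²) = 8 - 3*h²)
X(f(5, I))*(-43) = (8 - 3*(-5/4)²)*(-43) = (8 - 3*25/16)*(-43) = (8 - 75/16)*(-43) = (53/16)*(-43) = -2279/16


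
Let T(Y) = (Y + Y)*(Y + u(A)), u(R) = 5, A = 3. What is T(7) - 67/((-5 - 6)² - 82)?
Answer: 6485/39 ≈ 166.28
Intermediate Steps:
T(Y) = 2*Y*(5 + Y) (T(Y) = (Y + Y)*(Y + 5) = (2*Y)*(5 + Y) = 2*Y*(5 + Y))
T(7) - 67/((-5 - 6)² - 82) = 2*7*(5 + 7) - 67/((-5 - 6)² - 82) = 2*7*12 - 67/((-11)² - 82) = 168 - 67/(121 - 82) = 168 - 67/39 = 6485/39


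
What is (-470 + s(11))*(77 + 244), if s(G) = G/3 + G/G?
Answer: -149372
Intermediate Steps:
s(G) = 1 + G/3 (s(G) = G*(⅓) + 1 = G/3 + 1 = 1 + G/3)
(-470 + s(11))*(77 + 244) = (-470 + (1 + (⅓)*11))*(77 + 244) = (-470 + (1 + 11/3))*321 = (-470 + 14/3)*321 = -1396/3*321 = -149372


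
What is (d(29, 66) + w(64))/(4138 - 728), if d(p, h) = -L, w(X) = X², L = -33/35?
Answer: 143393/119350 ≈ 1.2015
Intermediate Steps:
L = -33/35 (L = -33*1/35 = -33/35 ≈ -0.94286)
d(p, h) = 33/35 (d(p, h) = -1*(-33/35) = 33/35)
(d(29, 66) + w(64))/(4138 - 728) = (33/35 + 64²)/(4138 - 728) = (33/35 + 4096)/3410 = (143393/35)*(1/3410) = 143393/119350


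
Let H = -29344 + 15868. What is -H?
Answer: 13476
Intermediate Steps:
H = -13476
-H = -1*(-13476) = 13476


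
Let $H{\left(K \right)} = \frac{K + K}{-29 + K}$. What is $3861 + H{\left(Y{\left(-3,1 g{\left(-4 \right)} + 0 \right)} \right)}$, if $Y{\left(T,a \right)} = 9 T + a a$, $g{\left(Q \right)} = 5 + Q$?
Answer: $\frac{212407}{55} \approx 3861.9$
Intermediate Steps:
$Y{\left(T,a \right)} = a^{2} + 9 T$ ($Y{\left(T,a \right)} = 9 T + a^{2} = a^{2} + 9 T$)
$H{\left(K \right)} = \frac{2 K}{-29 + K}$
$3861 + H{\left(Y{\left(-3,1 g{\left(-4 \right)} + 0 \right)} \right)} = 3861 + \frac{2 \left(\left(1 \left(5 - 4\right) + 0\right)^{2} + 9 \left(-3\right)\right)}{-29 + \left(\left(1 \left(5 - 4\right) + 0\right)^{2} + 9 \left(-3\right)\right)} = 3861 + \frac{2 \left(\left(1 \cdot 1 + 0\right)^{2} - 27\right)}{-29 - \left(27 - \left(1 \cdot 1 + 0\right)^{2}\right)} = 3861 + \frac{2 \left(\left(1 + 0\right)^{2} - 27\right)}{-29 - \left(27 - \left(1 + 0\right)^{2}\right)} = 3861 + \frac{2 \left(1^{2} - 27\right)}{-29 - \left(27 - 1^{2}\right)} = 3861 + \frac{2 \left(1 - 27\right)}{-29 + \left(1 - 27\right)} = 3861 + 2 \left(-26\right) \frac{1}{-29 - 26} = 3861 + 2 \left(-26\right) \frac{1}{-55} = 3861 + 2 \left(-26\right) \left(- \frac{1}{55}\right) = 3861 + \frac{52}{55} = \frac{212407}{55}$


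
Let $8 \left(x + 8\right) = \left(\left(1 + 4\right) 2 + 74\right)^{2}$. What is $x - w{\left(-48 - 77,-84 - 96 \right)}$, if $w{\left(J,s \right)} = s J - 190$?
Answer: $-21436$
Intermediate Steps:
$w{\left(J,s \right)} = -190 + J s$ ($w{\left(J,s \right)} = J s - 190 = -190 + J s$)
$x = 874$ ($x = -8 + \frac{\left(\left(1 + 4\right) 2 + 74\right)^{2}}{8} = -8 + \frac{\left(5 \cdot 2 + 74\right)^{2}}{8} = -8 + \frac{\left(10 + 74\right)^{2}}{8} = -8 + \frac{84^{2}}{8} = -8 + \frac{1}{8} \cdot 7056 = -8 + 882 = 874$)
$x - w{\left(-48 - 77,-84 - 96 \right)} = 874 - \left(-190 + \left(-48 - 77\right) \left(-84 - 96\right)\right) = 874 - \left(-190 + \left(-48 - 77\right) \left(-180\right)\right) = 874 - \left(-190 - -22500\right) = 874 - \left(-190 + 22500\right) = 874 - 22310 = -21436$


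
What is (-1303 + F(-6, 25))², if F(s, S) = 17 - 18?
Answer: 1700416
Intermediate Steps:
F(s, S) = -1
(-1303 + F(-6, 25))² = (-1303 - 1)² = (-1304)² = 1700416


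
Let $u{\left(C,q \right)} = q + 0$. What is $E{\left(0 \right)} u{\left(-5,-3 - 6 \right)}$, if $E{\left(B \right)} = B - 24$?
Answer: $216$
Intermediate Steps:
$E{\left(B \right)} = -24 + B$ ($E{\left(B \right)} = B - 24 = -24 + B$)
$u{\left(C,q \right)} = q$
$E{\left(0 \right)} u{\left(-5,-3 - 6 \right)} = \left(-24 + 0\right) \left(-3 - 6\right) = - 24 \left(-3 - 6\right) = \left(-24\right) \left(-9\right) = 216$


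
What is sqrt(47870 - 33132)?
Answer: sqrt(14738) ≈ 121.40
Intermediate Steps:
sqrt(47870 - 33132) = sqrt(14738)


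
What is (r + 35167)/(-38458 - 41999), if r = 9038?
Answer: -14735/26819 ≈ -0.54942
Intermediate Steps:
(r + 35167)/(-38458 - 41999) = (9038 + 35167)/(-38458 - 41999) = 44205/(-80457) = 44205*(-1/80457) = -14735/26819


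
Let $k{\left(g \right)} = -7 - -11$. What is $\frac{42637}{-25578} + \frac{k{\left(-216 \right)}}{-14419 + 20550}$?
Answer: $- \frac{37329305}{22402674} \approx -1.6663$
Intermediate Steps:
$k{\left(g \right)} = 4$ ($k{\left(g \right)} = -7 + 11 = 4$)
$\frac{42637}{-25578} + \frac{k{\left(-216 \right)}}{-14419 + 20550} = \frac{42637}{-25578} + \frac{4}{-14419 + 20550} = 42637 \left(- \frac{1}{25578}\right) + \frac{4}{6131} = - \frac{6091}{3654} + 4 \cdot \frac{1}{6131} = - \frac{6091}{3654} + \frac{4}{6131} = - \frac{37329305}{22402674}$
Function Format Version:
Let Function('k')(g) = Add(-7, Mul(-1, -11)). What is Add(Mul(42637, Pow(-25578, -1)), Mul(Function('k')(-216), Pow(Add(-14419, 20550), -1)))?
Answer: Rational(-37329305, 22402674) ≈ -1.6663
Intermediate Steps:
Function('k')(g) = 4 (Function('k')(g) = Add(-7, 11) = 4)
Add(Mul(42637, Pow(-25578, -1)), Mul(Function('k')(-216), Pow(Add(-14419, 20550), -1))) = Add(Mul(42637, Pow(-25578, -1)), Mul(4, Pow(Add(-14419, 20550), -1))) = Add(Mul(42637, Rational(-1, 25578)), Mul(4, Pow(6131, -1))) = Add(Rational(-6091, 3654), Mul(4, Rational(1, 6131))) = Add(Rational(-6091, 3654), Rational(4, 6131)) = Rational(-37329305, 22402674)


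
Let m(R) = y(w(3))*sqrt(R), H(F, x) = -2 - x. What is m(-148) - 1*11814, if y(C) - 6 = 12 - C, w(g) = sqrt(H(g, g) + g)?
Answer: -11814 + 2*sqrt(74) + 36*I*sqrt(37) ≈ -11797.0 + 218.98*I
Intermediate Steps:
w(g) = I*sqrt(2) (w(g) = sqrt((-2 - g) + g) = sqrt(-2) = I*sqrt(2))
y(C) = 18 - C (y(C) = 6 + (12 - C) = 18 - C)
m(R) = sqrt(R)*(18 - I*sqrt(2)) (m(R) = (18 - I*sqrt(2))*sqrt(R) = sqrt(R)*(18 - I*sqrt(2)))
m(-148) - 1*11814 = sqrt(-148)*(18 - I*sqrt(2)) - 1*11814 = (2*I*sqrt(37))*(18 - I*sqrt(2)) - 11814 = 2*I*sqrt(37)*(18 - I*sqrt(2)) - 11814 = -11814 + 2*I*sqrt(37)*(18 - I*sqrt(2))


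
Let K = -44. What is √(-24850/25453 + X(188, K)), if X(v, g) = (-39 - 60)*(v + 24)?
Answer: I*√13597817633542/25453 ≈ 144.88*I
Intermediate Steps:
X(v, g) = -2376 - 99*v (X(v, g) = -99*(24 + v) = -2376 - 99*v)
√(-24850/25453 + X(188, K)) = √(-24850/25453 + (-2376 - 99*188)) = √(-24850*1/25453 + (-2376 - 18612)) = √(-24850/25453 - 20988) = √(-534232414/25453) = I*√13597817633542/25453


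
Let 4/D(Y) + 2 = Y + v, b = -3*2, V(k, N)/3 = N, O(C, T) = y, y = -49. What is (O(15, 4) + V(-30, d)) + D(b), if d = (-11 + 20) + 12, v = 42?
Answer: 240/17 ≈ 14.118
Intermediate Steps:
O(C, T) = -49
d = 21 (d = 9 + 12 = 21)
V(k, N) = 3*N
b = -6
D(Y) = 4/(40 + Y) (D(Y) = 4/(-2 + (Y + 42)) = 4/(-2 + (42 + Y)) = 4/(40 + Y))
(O(15, 4) + V(-30, d)) + D(b) = (-49 + 3*21) + 4/(40 - 6) = (-49 + 63) + 4/34 = 14 + 4*(1/34) = 14 + 2/17 = 240/17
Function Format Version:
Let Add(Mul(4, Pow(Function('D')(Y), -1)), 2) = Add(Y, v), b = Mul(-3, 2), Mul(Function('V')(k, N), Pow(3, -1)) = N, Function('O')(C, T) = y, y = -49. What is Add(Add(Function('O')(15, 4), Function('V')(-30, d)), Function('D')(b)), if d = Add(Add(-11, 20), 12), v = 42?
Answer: Rational(240, 17) ≈ 14.118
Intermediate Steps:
Function('O')(C, T) = -49
d = 21 (d = Add(9, 12) = 21)
Function('V')(k, N) = Mul(3, N)
b = -6
Function('D')(Y) = Mul(4, Pow(Add(40, Y), -1)) (Function('D')(Y) = Mul(4, Pow(Add(-2, Add(Y, 42)), -1)) = Mul(4, Pow(Add(-2, Add(42, Y)), -1)) = Mul(4, Pow(Add(40, Y), -1)))
Add(Add(Function('O')(15, 4), Function('V')(-30, d)), Function('D')(b)) = Add(Add(-49, Mul(3, 21)), Mul(4, Pow(Add(40, -6), -1))) = Add(Add(-49, 63), Mul(4, Pow(34, -1))) = Add(14, Mul(4, Rational(1, 34))) = Add(14, Rational(2, 17)) = Rational(240, 17)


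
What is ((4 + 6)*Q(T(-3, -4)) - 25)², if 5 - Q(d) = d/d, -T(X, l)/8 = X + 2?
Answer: 225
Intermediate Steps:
T(X, l) = -16 - 8*X (T(X, l) = -8*(X + 2) = -8*(2 + X) = -16 - 8*X)
Q(d) = 4 (Q(d) = 5 - d/d = 5 - 1*1 = 5 - 1 = 4)
((4 + 6)*Q(T(-3, -4)) - 25)² = ((4 + 6)*4 - 25)² = (10*4 - 25)² = (40 - 25)² = 15² = 225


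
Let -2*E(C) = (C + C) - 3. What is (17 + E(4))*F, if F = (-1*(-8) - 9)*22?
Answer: -319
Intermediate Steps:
E(C) = 3/2 - C (E(C) = -((C + C) - 3)/2 = -(2*C - 3)/2 = -(-3 + 2*C)/2 = 3/2 - C)
F = -22 (F = (8 - 9)*22 = -1*22 = -22)
(17 + E(4))*F = (17 + (3/2 - 1*4))*(-22) = (17 + (3/2 - 4))*(-22) = (17 - 5/2)*(-22) = (29/2)*(-22) = -319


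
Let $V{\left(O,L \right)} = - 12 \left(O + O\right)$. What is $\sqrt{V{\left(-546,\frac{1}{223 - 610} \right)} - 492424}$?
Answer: $2 i \sqrt{119830} \approx 692.33 i$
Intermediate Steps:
$V{\left(O,L \right)} = - 24 O$ ($V{\left(O,L \right)} = - 12 \cdot 2 O = - 24 O$)
$\sqrt{V{\left(-546,\frac{1}{223 - 610} \right)} - 492424} = \sqrt{\left(-24\right) \left(-546\right) - 492424} = \sqrt{13104 - 492424} = \sqrt{-479320} = 2 i \sqrt{119830}$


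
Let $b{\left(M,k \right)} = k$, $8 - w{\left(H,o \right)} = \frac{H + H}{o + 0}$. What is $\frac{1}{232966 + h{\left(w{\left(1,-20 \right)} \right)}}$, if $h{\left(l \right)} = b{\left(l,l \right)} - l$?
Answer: $\frac{1}{232966} \approx 4.2925 \cdot 10^{-6}$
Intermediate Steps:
$w{\left(H,o \right)} = 8 - \frac{2 H}{o}$ ($w{\left(H,o \right)} = 8 - \frac{H + H}{o + 0} = 8 - \frac{2 H}{o}$)
$h{\left(l \right)} = 0$ ($h{\left(l \right)} = l - l = 0$)
$\frac{1}{232966 + h{\left(w{\left(1,-20 \right)} \right)}} = \frac{1}{232966 + 0} = \frac{1}{232966}$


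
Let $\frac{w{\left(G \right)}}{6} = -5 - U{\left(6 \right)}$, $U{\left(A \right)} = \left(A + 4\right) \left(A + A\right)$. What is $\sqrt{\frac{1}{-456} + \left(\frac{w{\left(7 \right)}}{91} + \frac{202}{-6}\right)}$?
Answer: $\frac{i \sqrt{18041662002}}{20748} \approx 6.4738 i$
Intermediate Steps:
$U{\left(A \right)} = 2 A \left(4 + A\right)$ ($U{\left(A \right)} = \left(4 + A\right) 2 A = 2 A \left(4 + A\right)$)
$w{\left(G \right)} = -750$ ($w{\left(G \right)} = 6 \left(-5 - 2 \cdot 6 \left(4 + 6\right)\right) = 6 \left(-5 - 2 \cdot 6 \cdot 10\right) = 6 \left(-5 - 120\right) = 6 \left(-125\right) = -750$)
$\sqrt{\frac{1}{-456} + \left(\frac{w{\left(7 \right)}}{91} + \frac{202}{-6}\right)} = \sqrt{\frac{1}{-456} + \left(- \frac{750}{91} + \frac{202}{-6}\right)} = \sqrt{- \frac{1}{456} + \left(\left(-750\right) \frac{1}{91} + 202 \left(- \frac{1}{6}\right)\right)} = \sqrt{- \frac{1}{456} - \frac{11441}{273}} = \sqrt{- \frac{1739123}{41496}} = \frac{i \sqrt{18041662002}}{20748}$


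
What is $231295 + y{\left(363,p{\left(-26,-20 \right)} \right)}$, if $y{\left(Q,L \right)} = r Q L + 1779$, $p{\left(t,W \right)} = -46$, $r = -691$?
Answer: $11771392$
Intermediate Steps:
$y{\left(Q,L \right)} = 1779 - 691 L Q$ ($y{\left(Q,L \right)} = - 691 Q L + 1779 = - 691 L Q + 1779 = 1779 - 691 L Q$)
$231295 + y{\left(363,p{\left(-26,-20 \right)} \right)} = 231295 - \left(-1779 - 11538318\right) = 231295 + \left(1779 + 11538318\right) = 231295 + 11540097 = 11771392$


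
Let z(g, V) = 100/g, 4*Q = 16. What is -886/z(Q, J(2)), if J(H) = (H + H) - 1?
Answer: -886/25 ≈ -35.440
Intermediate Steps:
Q = 4 (Q = (¼)*16 = 4)
J(H) = -1 + 2*H (J(H) = 2*H - 1 = -1 + 2*H)
-886/z(Q, J(2)) = -886/(100/4) = -886/(100*(¼)) = -886/25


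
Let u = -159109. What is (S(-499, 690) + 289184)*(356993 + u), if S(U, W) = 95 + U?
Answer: 57144941520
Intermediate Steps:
(S(-499, 690) + 289184)*(356993 + u) = ((95 - 499) + 289184)*(356993 - 159109) = (-404 + 289184)*197884 = 288780*197884 = 57144941520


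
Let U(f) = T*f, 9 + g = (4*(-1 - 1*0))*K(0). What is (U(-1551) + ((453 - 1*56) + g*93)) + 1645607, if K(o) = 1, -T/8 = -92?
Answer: 503259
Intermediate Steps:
T = 736 (T = -8*(-92) = 736)
g = -13 (g = -9 + (4*(-1 - 1*0))*1 = -9 + (4*(-1 + 0))*1 = -9 + (4*(-1))*1 = -9 - 4*1 = -9 - 4 = -13)
U(f) = 736*f
(U(-1551) + ((453 - 1*56) + g*93)) + 1645607 = (736*(-1551) + ((453 - 1*56) - 13*93)) + 1645607 = (-1141536 + ((453 - 56) - 1209)) + 1645607 = (-1141536 + (397 - 1209)) + 1645607 = (-1141536 - 812) + 1645607 = -1142348 + 1645607 = 503259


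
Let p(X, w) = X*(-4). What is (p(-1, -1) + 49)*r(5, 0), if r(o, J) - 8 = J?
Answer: 424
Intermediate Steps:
r(o, J) = 8 + J
p(X, w) = -4*X
(p(-1, -1) + 49)*r(5, 0) = (-4*(-1) + 49)*(8 + 0) = (4 + 49)*8 = 53*8 = 424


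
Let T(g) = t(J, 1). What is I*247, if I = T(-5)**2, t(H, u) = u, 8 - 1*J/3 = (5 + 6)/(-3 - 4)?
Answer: 247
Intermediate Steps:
J = 201/7 (J = 24 - 3*(5 + 6)/(-3 - 4) = 24 - 33/(-7) = 24 - 33*(-1)/7 = 24 - 3*(-11/7) = 24 + 33/7 = 201/7 ≈ 28.714)
T(g) = 1
I = 1 (I = 1**2 = 1)
I*247 = 1*247 = 247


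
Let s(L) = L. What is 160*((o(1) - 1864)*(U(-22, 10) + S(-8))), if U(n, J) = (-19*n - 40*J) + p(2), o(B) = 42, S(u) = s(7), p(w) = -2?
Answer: -6704960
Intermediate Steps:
S(u) = 7
U(n, J) = -2 - 40*J - 19*n (U(n, J) = (-19*n - 40*J) - 2 = (-40*J - 19*n) - 2 = -2 - 40*J - 19*n)
160*((o(1) - 1864)*(U(-22, 10) + S(-8))) = 160*((42 - 1864)*((-2 - 40*10 - 19*(-22)) + 7)) = 160*(-1822*((-2 - 400 + 418) + 7)) = 160*(-1822*(16 + 7)) = 160*(-1822*23) = 160*(-41906) = -6704960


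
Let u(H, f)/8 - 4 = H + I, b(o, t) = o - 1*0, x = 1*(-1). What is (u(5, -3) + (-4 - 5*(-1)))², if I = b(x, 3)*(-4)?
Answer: 11025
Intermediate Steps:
x = -1
b(o, t) = o (b(o, t) = o + 0 = o)
I = 4 (I = -1*(-4) = 4)
u(H, f) = 64 + 8*H (u(H, f) = 32 + 8*(H + 4) = 32 + 8*(4 + H) = 32 + (32 + 8*H) = 64 + 8*H)
(u(5, -3) + (-4 - 5*(-1)))² = ((64 + 8*5) + (-4 - 5*(-1)))² = ((64 + 40) + (-4 + 5))² = (104 + 1)² = 105² = 11025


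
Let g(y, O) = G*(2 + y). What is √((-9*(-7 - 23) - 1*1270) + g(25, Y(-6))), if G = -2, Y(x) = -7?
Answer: I*√1054 ≈ 32.465*I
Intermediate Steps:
g(y, O) = -4 - 2*y (g(y, O) = -2*(2 + y) = -4 - 2*y)
√((-9*(-7 - 23) - 1*1270) + g(25, Y(-6))) = √((-9*(-7 - 23) - 1*1270) + (-4 - 2*25)) = √((-9*(-30) - 1270) + (-4 - 50)) = √((270 - 1270) - 54) = √(-1000 - 54) = √(-1054) = I*√1054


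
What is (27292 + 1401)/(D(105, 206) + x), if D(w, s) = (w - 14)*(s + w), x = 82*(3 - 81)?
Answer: 28693/21905 ≈ 1.3099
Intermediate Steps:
x = -6396 (x = 82*(-78) = -6396)
D(w, s) = (-14 + w)*(s + w)
(27292 + 1401)/(D(105, 206) + x) = (27292 + 1401)/((105² - 14*206 - 14*105 + 206*105) - 6396) = 28693/((11025 - 2884 - 1470 + 21630) - 6396) = 28693/(28301 - 6396) = 28693/21905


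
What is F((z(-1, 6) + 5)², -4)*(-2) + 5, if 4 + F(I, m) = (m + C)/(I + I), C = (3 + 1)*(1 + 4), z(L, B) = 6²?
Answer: 21837/1681 ≈ 12.990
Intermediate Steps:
z(L, B) = 36
C = 20 (C = 4*5 = 20)
F(I, m) = -4 + (20 + m)/(2*I) (F(I, m) = -4 + (m + 20)/(I + I) = -4 + (20 + m)/((2*I)) = -4 + (20 + m)*(1/(2*I)) = -4 + (20 + m)/(2*I))
F((z(-1, 6) + 5)², -4)*(-2) + 5 = ((20 - 4 - 8*(36 + 5)²)/(2*((36 + 5)²)))*(-2) + 5 = ((20 - 4 - 8*41²)/(2*(41²)))*(-2) + 5 = ((½)*(20 - 4 - 8*1681)/1681)*(-2) + 5 = ((½)*(1/1681)*(20 - 4 - 13448))*(-2) + 5 = ((½)*(1/1681)*(-13432))*(-2) + 5 = -6716/1681*(-2) + 5 = 13432/1681 + 5 = 21837/1681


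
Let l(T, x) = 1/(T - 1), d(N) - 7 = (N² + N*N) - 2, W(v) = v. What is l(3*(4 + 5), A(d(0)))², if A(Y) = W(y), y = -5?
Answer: 1/676 ≈ 0.0014793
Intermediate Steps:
d(N) = 5 + 2*N² (d(N) = 7 + ((N² + N*N) - 2) = 7 + ((N² + N²) - 2) = 7 + (2*N² - 2) = 7 + (-2 + 2*N²) = 5 + 2*N²)
A(Y) = -5
l(T, x) = 1/(-1 + T)
l(3*(4 + 5), A(d(0)))² = (1/(-1 + 3*(4 + 5)))² = (1/(-1 + 3*9))² = (1/(-1 + 27))² = (1/26)² = 1/676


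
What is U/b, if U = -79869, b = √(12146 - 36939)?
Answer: 79869*I*√24793/24793 ≈ 507.24*I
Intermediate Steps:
b = I*√24793 (b = √(-24793) = I*√24793 ≈ 157.46*I)
U/b = -79869*(-I*√24793/24793) = -(-79869)*I*√24793/24793 = 79869*I*√24793/24793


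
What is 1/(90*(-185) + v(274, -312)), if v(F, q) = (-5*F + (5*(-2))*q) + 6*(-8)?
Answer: -1/14948 ≈ -6.6899e-5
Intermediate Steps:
v(F, q) = -48 - 10*q - 5*F (v(F, q) = (-5*F - 10*q) - 48 = (-10*q - 5*F) - 48 = -48 - 10*q - 5*F)
1/(90*(-185) + v(274, -312)) = 1/(90*(-185) + (-48 - 10*(-312) - 5*274)) = 1/(-16650 + (-48 + 3120 - 1370)) = 1/(-16650 + 1702) = 1/(-14948) = -1/14948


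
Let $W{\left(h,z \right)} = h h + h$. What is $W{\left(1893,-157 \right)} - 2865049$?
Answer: $720293$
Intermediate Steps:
$W{\left(h,z \right)} = h + h^{2}$ ($W{\left(h,z \right)} = h^{2} + h = h + h^{2}$)
$W{\left(1893,-157 \right)} - 2865049 = 1893 \left(1 + 1893\right) - 2865049 = 1893 \cdot 1894 - 2865049 = 3585342 - 2865049 = 720293$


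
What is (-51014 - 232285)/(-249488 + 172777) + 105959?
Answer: 8128504148/76711 ≈ 1.0596e+5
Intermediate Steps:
(-51014 - 232285)/(-249488 + 172777) + 105959 = -283299/(-76711) + 105959 = -283299*(-1/76711) + 105959 = 283299/76711 + 105959 = 8128504148/76711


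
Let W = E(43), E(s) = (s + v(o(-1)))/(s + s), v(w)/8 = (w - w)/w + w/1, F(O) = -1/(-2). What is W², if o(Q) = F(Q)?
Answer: 2209/7396 ≈ 0.29868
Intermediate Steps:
F(O) = ½ (F(O) = -1*(-½) = ½)
o(Q) = ½
v(w) = 8*w (v(w) = 8*((w - w)/w + w/1) = 8*(0/w + w*1) = 8*(0 + w) = 8*w)
E(s) = (4 + s)/(2*s) (E(s) = (s + 8*(½))/(s + s) = (s + 4)/((2*s)) = (4 + s)*(1/(2*s)) = (4 + s)/(2*s))
W = 47/86 (W = (½)*(4 + 43)/43 = (½)*(1/43)*47 = 47/86 ≈ 0.54651)
W² = (47/86)² = 2209/7396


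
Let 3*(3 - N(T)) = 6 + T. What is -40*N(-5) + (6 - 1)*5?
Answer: -245/3 ≈ -81.667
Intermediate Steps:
N(T) = 1 - T/3 (N(T) = 3 - (6 + T)/3 = 3 + (-2 - T/3) = 1 - T/3)
-40*N(-5) + (6 - 1)*5 = -40*(1 - ⅓*(-5)) + (6 - 1)*5 = -40*(1 + 5/3) + 5*5 = -40*8/3 + 25 = -320/3 + 25 = -245/3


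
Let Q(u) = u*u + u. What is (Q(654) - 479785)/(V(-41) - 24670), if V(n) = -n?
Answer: 51415/24629 ≈ 2.0876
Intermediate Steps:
Q(u) = u + u² (Q(u) = u² + u = u + u²)
(Q(654) - 479785)/(V(-41) - 24670) = (654*(1 + 654) - 479785)/(-1*(-41) - 24670) = (654*655 - 479785)/(41 - 24670) = (428370 - 479785)/(-24629) = -51415*(-1/24629) = 51415/24629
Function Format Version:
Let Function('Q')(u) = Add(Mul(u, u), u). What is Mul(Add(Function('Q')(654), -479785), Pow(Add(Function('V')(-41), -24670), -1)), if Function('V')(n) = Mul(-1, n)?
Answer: Rational(51415, 24629) ≈ 2.0876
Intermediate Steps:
Function('Q')(u) = Add(u, Pow(u, 2)) (Function('Q')(u) = Add(Pow(u, 2), u) = Add(u, Pow(u, 2)))
Mul(Add(Function('Q')(654), -479785), Pow(Add(Function('V')(-41), -24670), -1)) = Mul(Add(Mul(654, Add(1, 654)), -479785), Pow(Add(Mul(-1, -41), -24670), -1)) = Mul(Add(Mul(654, 655), -479785), Pow(Add(41, -24670), -1)) = Mul(Add(428370, -479785), Pow(-24629, -1)) = Mul(-51415, Rational(-1, 24629)) = Rational(51415, 24629)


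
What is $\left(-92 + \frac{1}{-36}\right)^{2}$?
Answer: $\frac{10975969}{1296} \approx 8469.1$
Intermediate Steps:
$\left(-92 + \frac{1}{-36}\right)^{2} = \left(-92 - \frac{1}{36}\right)^{2} = \left(- \frac{3313}{36}\right)^{2} = \frac{10975969}{1296}$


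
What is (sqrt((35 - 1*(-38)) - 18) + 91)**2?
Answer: (91 + sqrt(55))**2 ≈ 9685.8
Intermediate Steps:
(sqrt((35 - 1*(-38)) - 18) + 91)**2 = (sqrt((35 + 38) - 18) + 91)**2 = (sqrt(73 - 18) + 91)**2 = (sqrt(55) + 91)**2 = (91 + sqrt(55))**2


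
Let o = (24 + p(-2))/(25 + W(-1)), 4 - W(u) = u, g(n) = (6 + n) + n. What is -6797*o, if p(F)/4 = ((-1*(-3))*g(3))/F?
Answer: 54376/5 ≈ 10875.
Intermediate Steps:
g(n) = 6 + 2*n
W(u) = 4 - u
p(F) = 144/F (p(F) = 4*(((-1*(-3))*(6 + 2*3))/F) = 4*((3*(6 + 6))/F) = 4*((3*12)/F) = 4*(36/F) = 144/F)
o = -8/5 (o = (24 + 144/(-2))/(25 + (4 - 1*(-1))) = (24 + 144*(-1/2))/(25 + (4 + 1)) = (24 - 72)/(25 + 5) = -48/30 = -48*1/30 = -8/5 ≈ -1.6000)
-6797*o = -6797*(-8/5) = 54376/5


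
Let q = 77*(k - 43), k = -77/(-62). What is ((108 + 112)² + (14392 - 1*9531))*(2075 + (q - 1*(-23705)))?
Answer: 74512511827/62 ≈ 1.2018e+9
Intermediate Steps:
k = 77/62 (k = -77*(-1/62) = 77/62 ≈ 1.2419)
q = -199353/62 (q = 77*(77/62 - 43) = 77*(-2589/62) = -199353/62 ≈ -3215.4)
((108 + 112)² + (14392 - 1*9531))*(2075 + (q - 1*(-23705))) = ((108 + 112)² + (14392 - 1*9531))*(2075 + (-199353/62 - 1*(-23705))) = (220² + (14392 - 9531))*(2075 + (-199353/62 + 23705)) = (48400 + 4861)*(2075 + 1270357/62) = 53261*(1399007/62) = 74512511827/62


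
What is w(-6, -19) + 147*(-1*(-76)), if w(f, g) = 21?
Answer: 11193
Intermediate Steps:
w(-6, -19) + 147*(-1*(-76)) = 21 + 147*(-1*(-76)) = 21 + 147*76 = 21 + 11172 = 11193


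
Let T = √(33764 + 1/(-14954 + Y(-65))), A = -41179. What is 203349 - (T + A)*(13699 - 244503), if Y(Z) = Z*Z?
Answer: -9504074567 + 230804*√3886622683195/10729 ≈ -9.4617e+9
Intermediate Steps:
Y(Z) = Z²
T = √3886622683195/10729 (T = √(33764 + 1/(-14954 + (-65)²)) = √(33764 + 1/(-14954 + 4225)) = √(33764 + 1/(-10729)) = √(33764 - 1/10729) = √(362253955/10729) = √3886622683195/10729 ≈ 183.75)
203349 - (T + A)*(13699 - 244503) = 203349 - (√3886622683195/10729 - 41179)*(13699 - 244503) = 203349 - (-41179 + √3886622683195/10729)*(-230804) = 203349 - (9504277916 - 230804*√3886622683195/10729) = 203349 + (-9504277916 + 230804*√3886622683195/10729) = -9504074567 + 230804*√3886622683195/10729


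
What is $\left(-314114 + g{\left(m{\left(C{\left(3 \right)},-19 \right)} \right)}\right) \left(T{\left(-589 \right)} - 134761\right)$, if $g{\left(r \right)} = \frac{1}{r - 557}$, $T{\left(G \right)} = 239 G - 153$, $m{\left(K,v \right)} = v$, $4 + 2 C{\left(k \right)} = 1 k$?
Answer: $\frac{16626531565175}{192} \approx 8.6597 \cdot 10^{10}$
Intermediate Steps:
$C{\left(k \right)} = -2 + \frac{k}{2}$ ($C{\left(k \right)} = -2 + \frac{1 k}{2} = -2 + \frac{k}{2}$)
$T{\left(G \right)} = -153 + 239 G$
$g{\left(r \right)} = \frac{1}{-557 + r}$
$\left(-314114 + g{\left(m{\left(C{\left(3 \right)},-19 \right)} \right)}\right) \left(T{\left(-589 \right)} - 134761\right) = \left(-314114 + \frac{1}{-557 - 19}\right) \left(\left(-153 + 239 \left(-589\right)\right) - 134761\right) = \left(-314114 + \frac{1}{-576}\right) \left(\left(-153 - 140771\right) - 134761\right) = \left(-314114 - \frac{1}{576}\right) \left(-140924 - 134761\right) = \left(- \frac{180929665}{576}\right) \left(-275685\right) = \frac{16626531565175}{192}$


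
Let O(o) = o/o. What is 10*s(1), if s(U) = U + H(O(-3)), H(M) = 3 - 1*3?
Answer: 10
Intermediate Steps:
O(o) = 1
H(M) = 0 (H(M) = 3 - 3 = 0)
s(U) = U (s(U) = U + 0 = U)
10*s(1) = 10*1 = 10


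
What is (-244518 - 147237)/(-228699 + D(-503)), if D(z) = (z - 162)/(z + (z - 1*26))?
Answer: 31099320/18155131 ≈ 1.7130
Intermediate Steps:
D(z) = (-162 + z)/(-26 + 2*z) (D(z) = (-162 + z)/(z + (z - 26)) = (-162 + z)/(z + (-26 + z)) = (-162 + z)/(-26 + 2*z))
(-244518 - 147237)/(-228699 + D(-503)) = (-244518 - 147237)/(-228699 + (-162 - 503)/(2*(-13 - 503))) = -391755/(-228699 + (1/2)*(-665)/(-516)) = -391755/(-228699 + (1/2)*(-1/516)*(-665)) = -391755/(-228699 + 665/1032) = -391755/(-236016703/1032) = -391755*(-1032/236016703) = 31099320/18155131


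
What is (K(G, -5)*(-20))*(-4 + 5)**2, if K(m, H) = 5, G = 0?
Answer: -100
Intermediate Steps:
(K(G, -5)*(-20))*(-4 + 5)**2 = (5*(-20))*(-4 + 5)**2 = -100*1**2 = -100*1 = -100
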